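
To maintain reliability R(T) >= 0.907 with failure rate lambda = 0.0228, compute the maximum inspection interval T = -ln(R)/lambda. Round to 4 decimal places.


R_target = 0.907
lambda = 0.0228
-ln(0.907) = 0.0976
T = 0.0976 / 0.0228
T = 4.2813

4.2813


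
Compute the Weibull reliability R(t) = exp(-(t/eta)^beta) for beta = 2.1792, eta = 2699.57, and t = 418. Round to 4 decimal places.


beta = 2.1792, eta = 2699.57, t = 418
t/eta = 418 / 2699.57 = 0.1548
(t/eta)^beta = 0.1548^2.1792 = 0.0172
R(t) = exp(-0.0172)
R(t) = 0.983

0.983


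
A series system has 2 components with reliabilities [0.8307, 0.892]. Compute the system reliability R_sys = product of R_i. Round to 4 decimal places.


Components: [0.8307, 0.892]
After component 1 (R=0.8307): product = 0.8307
After component 2 (R=0.892): product = 0.741
R_sys = 0.741

0.741


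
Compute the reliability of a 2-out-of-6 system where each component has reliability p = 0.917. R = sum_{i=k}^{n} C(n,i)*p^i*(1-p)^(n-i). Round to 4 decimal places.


k = 2, n = 6, p = 0.917
i=2: C(6,2)=15 * 0.917^2 * 0.083^4 = 0.0006
i=3: C(6,3)=20 * 0.917^3 * 0.083^3 = 0.0088
i=4: C(6,4)=15 * 0.917^4 * 0.083^2 = 0.0731
i=5: C(6,5)=6 * 0.917^5 * 0.083^1 = 0.3229
i=6: C(6,6)=1 * 0.917^6 * 0.083^0 = 0.5946
R = sum of terms = 1.0

1.0


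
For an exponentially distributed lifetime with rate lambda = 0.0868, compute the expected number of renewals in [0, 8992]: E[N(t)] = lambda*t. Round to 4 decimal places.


lambda = 0.0868
t = 8992
E[N(t)] = lambda * t
E[N(t)] = 0.0868 * 8992
E[N(t)] = 780.5056

780.5056


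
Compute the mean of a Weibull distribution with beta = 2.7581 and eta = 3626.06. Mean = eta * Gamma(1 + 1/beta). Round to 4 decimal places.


beta = 2.7581, eta = 3626.06
1/beta = 0.3626
1 + 1/beta = 1.3626
Gamma(1.3626) = 0.89
Mean = 3626.06 * 0.89
Mean = 3227.0183

3227.0183


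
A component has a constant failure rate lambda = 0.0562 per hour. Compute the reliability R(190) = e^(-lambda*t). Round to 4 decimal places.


lambda = 0.0562
t = 190
lambda * t = 10.678
R(t) = e^(-10.678)
R(t) = 0.0

0.0


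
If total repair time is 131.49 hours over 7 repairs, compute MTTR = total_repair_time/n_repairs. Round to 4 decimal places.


total_repair_time = 131.49
n_repairs = 7
MTTR = 131.49 / 7
MTTR = 18.7843

18.7843


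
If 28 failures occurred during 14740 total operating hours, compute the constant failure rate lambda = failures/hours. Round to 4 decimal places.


failures = 28
total_hours = 14740
lambda = 28 / 14740
lambda = 0.0019

0.0019


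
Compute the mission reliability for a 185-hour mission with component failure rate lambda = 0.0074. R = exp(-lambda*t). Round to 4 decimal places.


lambda = 0.0074
mission_time = 185
lambda * t = 0.0074 * 185 = 1.369
R = exp(-1.369)
R = 0.2544

0.2544


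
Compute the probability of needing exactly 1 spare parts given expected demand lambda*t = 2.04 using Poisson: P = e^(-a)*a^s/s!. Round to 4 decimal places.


a = 2.04, s = 1
e^(-a) = e^(-2.04) = 0.13
a^s = 2.04^1 = 2.04
s! = 1
P = 0.13 * 2.04 / 1
P = 0.2653

0.2653


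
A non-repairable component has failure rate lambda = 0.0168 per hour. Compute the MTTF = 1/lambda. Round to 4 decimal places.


lambda = 0.0168
MTTF = 1 / 0.0168
MTTF = 59.5238

59.5238


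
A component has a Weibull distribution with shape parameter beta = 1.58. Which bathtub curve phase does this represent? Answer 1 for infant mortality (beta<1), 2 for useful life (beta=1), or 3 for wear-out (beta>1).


beta = 1.58
Compare beta to 1:
beta < 1 => infant mortality (phase 1)
beta = 1 => useful life (phase 2)
beta > 1 => wear-out (phase 3)
Since beta = 1.58, this is wear-out (increasing failure rate)
Phase = 3

3


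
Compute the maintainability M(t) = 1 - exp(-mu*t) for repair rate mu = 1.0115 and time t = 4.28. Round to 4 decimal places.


mu = 1.0115, t = 4.28
mu * t = 1.0115 * 4.28 = 4.3292
exp(-4.3292) = 0.0132
M(t) = 1 - 0.0132
M(t) = 0.9868

0.9868


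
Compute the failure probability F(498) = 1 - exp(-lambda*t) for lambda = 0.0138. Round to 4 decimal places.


lambda = 0.0138, t = 498
lambda * t = 6.8724
exp(-6.8724) = 0.001
F(t) = 1 - 0.001
F(t) = 0.999

0.999


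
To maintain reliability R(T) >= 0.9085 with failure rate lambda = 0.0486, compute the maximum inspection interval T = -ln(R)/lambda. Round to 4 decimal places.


R_target = 0.9085
lambda = 0.0486
-ln(0.9085) = 0.096
T = 0.096 / 0.0486
T = 1.9745

1.9745


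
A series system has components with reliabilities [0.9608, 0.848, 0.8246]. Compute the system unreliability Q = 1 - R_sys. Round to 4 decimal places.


Components: [0.9608, 0.848, 0.8246]
After component 1: product = 0.9608
After component 2: product = 0.8148
After component 3: product = 0.6718
R_sys = 0.6718
Q = 1 - 0.6718 = 0.3282

0.3282


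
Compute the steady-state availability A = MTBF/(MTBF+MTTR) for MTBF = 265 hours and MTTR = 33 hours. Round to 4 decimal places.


MTBF = 265
MTTR = 33
MTBF + MTTR = 298
A = 265 / 298
A = 0.8893

0.8893


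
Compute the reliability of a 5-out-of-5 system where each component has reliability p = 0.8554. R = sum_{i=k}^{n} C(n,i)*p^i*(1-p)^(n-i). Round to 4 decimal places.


k = 5, n = 5, p = 0.8554
i=5: C(5,5)=1 * 0.8554^5 * 0.1446^0 = 0.458
R = sum of terms = 0.458

0.458


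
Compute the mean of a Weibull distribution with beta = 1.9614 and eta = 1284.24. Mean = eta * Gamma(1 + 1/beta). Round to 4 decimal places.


beta = 1.9614, eta = 1284.24
1/beta = 0.5098
1 + 1/beta = 1.5098
Gamma(1.5098) = 0.8866
Mean = 1284.24 * 0.8866
Mean = 1138.5882

1138.5882


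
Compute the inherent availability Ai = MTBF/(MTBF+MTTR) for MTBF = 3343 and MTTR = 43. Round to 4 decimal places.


MTBF = 3343
MTTR = 43
MTBF + MTTR = 3386
Ai = 3343 / 3386
Ai = 0.9873

0.9873


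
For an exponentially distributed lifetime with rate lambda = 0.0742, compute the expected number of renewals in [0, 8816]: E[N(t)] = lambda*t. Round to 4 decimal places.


lambda = 0.0742
t = 8816
E[N(t)] = lambda * t
E[N(t)] = 0.0742 * 8816
E[N(t)] = 654.1472

654.1472


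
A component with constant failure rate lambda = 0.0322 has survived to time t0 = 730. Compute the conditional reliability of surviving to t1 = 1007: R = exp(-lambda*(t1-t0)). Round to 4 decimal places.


lambda = 0.0322
t0 = 730, t1 = 1007
t1 - t0 = 277
lambda * (t1-t0) = 0.0322 * 277 = 8.9194
R = exp(-8.9194)
R = 0.0001

0.0001


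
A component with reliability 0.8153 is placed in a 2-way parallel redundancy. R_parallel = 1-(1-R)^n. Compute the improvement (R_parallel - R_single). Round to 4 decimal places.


R_single = 0.8153, n = 2
1 - R_single = 0.1847
(1 - R_single)^n = 0.1847^2 = 0.0341
R_parallel = 1 - 0.0341 = 0.9659
Improvement = 0.9659 - 0.8153
Improvement = 0.1506

0.1506


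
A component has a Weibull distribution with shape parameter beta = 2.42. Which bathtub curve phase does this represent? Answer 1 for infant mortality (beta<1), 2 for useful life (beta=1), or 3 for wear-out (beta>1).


beta = 2.42
Compare beta to 1:
beta < 1 => infant mortality (phase 1)
beta = 1 => useful life (phase 2)
beta > 1 => wear-out (phase 3)
Since beta = 2.42, this is wear-out (increasing failure rate)
Phase = 3

3


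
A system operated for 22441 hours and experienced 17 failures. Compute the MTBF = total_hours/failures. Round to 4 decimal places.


total_hours = 22441
failures = 17
MTBF = 22441 / 17
MTBF = 1320.0588

1320.0588


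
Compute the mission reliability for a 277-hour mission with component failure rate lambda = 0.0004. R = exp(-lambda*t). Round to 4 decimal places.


lambda = 0.0004
mission_time = 277
lambda * t = 0.0004 * 277 = 0.1108
R = exp(-0.1108)
R = 0.8951

0.8951


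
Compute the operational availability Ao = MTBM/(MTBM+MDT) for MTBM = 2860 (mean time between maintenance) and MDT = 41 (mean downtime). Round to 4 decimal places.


MTBM = 2860
MDT = 41
MTBM + MDT = 2901
Ao = 2860 / 2901
Ao = 0.9859

0.9859


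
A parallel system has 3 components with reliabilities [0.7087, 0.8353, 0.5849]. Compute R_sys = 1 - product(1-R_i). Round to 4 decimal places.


Components: [0.7087, 0.8353, 0.5849]
(1 - 0.7087) = 0.2913, running product = 0.2913
(1 - 0.8353) = 0.1647, running product = 0.048
(1 - 0.5849) = 0.4151, running product = 0.0199
Product of (1-R_i) = 0.0199
R_sys = 1 - 0.0199 = 0.9801

0.9801


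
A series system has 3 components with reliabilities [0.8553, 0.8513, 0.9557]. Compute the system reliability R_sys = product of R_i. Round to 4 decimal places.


Components: [0.8553, 0.8513, 0.9557]
After component 1 (R=0.8553): product = 0.8553
After component 2 (R=0.8513): product = 0.7281
After component 3 (R=0.9557): product = 0.6959
R_sys = 0.6959

0.6959


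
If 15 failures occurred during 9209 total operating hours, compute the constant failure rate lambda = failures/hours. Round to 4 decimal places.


failures = 15
total_hours = 9209
lambda = 15 / 9209
lambda = 0.0016

0.0016


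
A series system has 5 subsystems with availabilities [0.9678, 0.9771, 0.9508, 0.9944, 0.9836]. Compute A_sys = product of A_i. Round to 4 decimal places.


Subsystems: [0.9678, 0.9771, 0.9508, 0.9944, 0.9836]
After subsystem 1 (A=0.9678): product = 0.9678
After subsystem 2 (A=0.9771): product = 0.9456
After subsystem 3 (A=0.9508): product = 0.8991
After subsystem 4 (A=0.9944): product = 0.8941
After subsystem 5 (A=0.9836): product = 0.8794
A_sys = 0.8794

0.8794


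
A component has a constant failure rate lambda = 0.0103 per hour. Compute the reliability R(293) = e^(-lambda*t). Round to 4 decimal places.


lambda = 0.0103
t = 293
lambda * t = 3.0179
R(t) = e^(-3.0179)
R(t) = 0.0489

0.0489


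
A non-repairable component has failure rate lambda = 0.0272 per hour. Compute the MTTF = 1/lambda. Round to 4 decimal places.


lambda = 0.0272
MTTF = 1 / 0.0272
MTTF = 36.7647

36.7647


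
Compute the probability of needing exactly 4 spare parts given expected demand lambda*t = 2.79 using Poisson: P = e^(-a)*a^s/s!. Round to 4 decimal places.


a = 2.79, s = 4
e^(-a) = e^(-2.79) = 0.0614
a^s = 2.79^4 = 60.5922
s! = 24
P = 0.0614 * 60.5922 / 24
P = 0.1551

0.1551


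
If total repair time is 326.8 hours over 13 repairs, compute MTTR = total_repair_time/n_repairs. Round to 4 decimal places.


total_repair_time = 326.8
n_repairs = 13
MTTR = 326.8 / 13
MTTR = 25.1385

25.1385


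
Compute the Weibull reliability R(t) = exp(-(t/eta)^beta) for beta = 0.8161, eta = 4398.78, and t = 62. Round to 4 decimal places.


beta = 0.8161, eta = 4398.78, t = 62
t/eta = 62 / 4398.78 = 0.0141
(t/eta)^beta = 0.0141^0.8161 = 0.0309
R(t) = exp(-0.0309)
R(t) = 0.9696

0.9696


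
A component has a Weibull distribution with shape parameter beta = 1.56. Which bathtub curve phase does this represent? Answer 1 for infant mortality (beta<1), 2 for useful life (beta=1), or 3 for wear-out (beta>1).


beta = 1.56
Compare beta to 1:
beta < 1 => infant mortality (phase 1)
beta = 1 => useful life (phase 2)
beta > 1 => wear-out (phase 3)
Since beta = 1.56, this is wear-out (increasing failure rate)
Phase = 3

3


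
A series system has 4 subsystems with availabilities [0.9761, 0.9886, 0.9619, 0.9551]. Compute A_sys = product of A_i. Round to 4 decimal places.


Subsystems: [0.9761, 0.9886, 0.9619, 0.9551]
After subsystem 1 (A=0.9761): product = 0.9761
After subsystem 2 (A=0.9886): product = 0.965
After subsystem 3 (A=0.9619): product = 0.9282
After subsystem 4 (A=0.9551): product = 0.8865
A_sys = 0.8865

0.8865


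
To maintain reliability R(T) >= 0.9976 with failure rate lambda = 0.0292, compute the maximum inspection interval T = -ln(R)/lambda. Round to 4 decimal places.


R_target = 0.9976
lambda = 0.0292
-ln(0.9976) = 0.0024
T = 0.0024 / 0.0292
T = 0.0823

0.0823


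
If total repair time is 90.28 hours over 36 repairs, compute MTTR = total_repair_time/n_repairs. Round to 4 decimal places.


total_repair_time = 90.28
n_repairs = 36
MTTR = 90.28 / 36
MTTR = 2.5078

2.5078


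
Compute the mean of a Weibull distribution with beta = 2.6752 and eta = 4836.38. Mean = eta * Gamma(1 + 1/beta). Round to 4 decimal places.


beta = 2.6752, eta = 4836.38
1/beta = 0.3738
1 + 1/beta = 1.3738
Gamma(1.3738) = 0.889
Mean = 4836.38 * 0.889
Mean = 4299.5762

4299.5762


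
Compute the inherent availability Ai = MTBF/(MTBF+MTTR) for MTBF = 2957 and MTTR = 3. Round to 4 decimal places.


MTBF = 2957
MTTR = 3
MTBF + MTTR = 2960
Ai = 2957 / 2960
Ai = 0.999

0.999


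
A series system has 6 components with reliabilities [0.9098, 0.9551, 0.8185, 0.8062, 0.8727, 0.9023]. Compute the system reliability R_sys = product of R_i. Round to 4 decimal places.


Components: [0.9098, 0.9551, 0.8185, 0.8062, 0.8727, 0.9023]
After component 1 (R=0.9098): product = 0.9098
After component 2 (R=0.9551): product = 0.8689
After component 3 (R=0.8185): product = 0.7112
After component 4 (R=0.8062): product = 0.5734
After component 5 (R=0.8727): product = 0.5004
After component 6 (R=0.9023): product = 0.4515
R_sys = 0.4515

0.4515


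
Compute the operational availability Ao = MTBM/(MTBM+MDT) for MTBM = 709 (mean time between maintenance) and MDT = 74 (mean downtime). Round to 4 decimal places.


MTBM = 709
MDT = 74
MTBM + MDT = 783
Ao = 709 / 783
Ao = 0.9055

0.9055


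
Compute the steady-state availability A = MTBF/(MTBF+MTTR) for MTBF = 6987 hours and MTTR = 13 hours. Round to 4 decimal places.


MTBF = 6987
MTTR = 13
MTBF + MTTR = 7000
A = 6987 / 7000
A = 0.9981

0.9981


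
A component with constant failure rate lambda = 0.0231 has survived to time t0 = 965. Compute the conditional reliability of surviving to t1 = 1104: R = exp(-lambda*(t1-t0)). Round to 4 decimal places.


lambda = 0.0231
t0 = 965, t1 = 1104
t1 - t0 = 139
lambda * (t1-t0) = 0.0231 * 139 = 3.2109
R = exp(-3.2109)
R = 0.0403

0.0403


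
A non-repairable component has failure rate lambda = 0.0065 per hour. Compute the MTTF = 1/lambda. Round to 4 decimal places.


lambda = 0.0065
MTTF = 1 / 0.0065
MTTF = 153.8462

153.8462


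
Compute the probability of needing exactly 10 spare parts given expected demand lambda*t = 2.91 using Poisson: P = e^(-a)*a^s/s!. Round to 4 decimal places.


a = 2.91, s = 10
e^(-a) = e^(-2.91) = 0.0545
a^s = 2.91^10 = 43544.1573
s! = 3628800
P = 0.0545 * 43544.1573 / 3628800
P = 0.0007

0.0007


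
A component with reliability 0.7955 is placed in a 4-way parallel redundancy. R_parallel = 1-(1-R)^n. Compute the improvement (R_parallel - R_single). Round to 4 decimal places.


R_single = 0.7955, n = 4
1 - R_single = 0.2045
(1 - R_single)^n = 0.2045^4 = 0.0017
R_parallel = 1 - 0.0017 = 0.9983
Improvement = 0.9983 - 0.7955
Improvement = 0.2028

0.2028


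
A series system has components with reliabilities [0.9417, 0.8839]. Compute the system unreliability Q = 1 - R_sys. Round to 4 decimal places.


Components: [0.9417, 0.8839]
After component 1: product = 0.9417
After component 2: product = 0.8324
R_sys = 0.8324
Q = 1 - 0.8324 = 0.1676

0.1676


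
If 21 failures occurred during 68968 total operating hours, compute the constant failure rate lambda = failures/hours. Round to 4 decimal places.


failures = 21
total_hours = 68968
lambda = 21 / 68968
lambda = 0.0003

0.0003


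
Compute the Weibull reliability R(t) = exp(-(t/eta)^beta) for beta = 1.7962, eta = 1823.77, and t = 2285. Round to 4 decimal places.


beta = 1.7962, eta = 1823.77, t = 2285
t/eta = 2285 / 1823.77 = 1.2529
(t/eta)^beta = 1.2529^1.7962 = 1.4993
R(t) = exp(-1.4993)
R(t) = 0.2233

0.2233


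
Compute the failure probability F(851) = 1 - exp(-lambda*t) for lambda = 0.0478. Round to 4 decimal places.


lambda = 0.0478, t = 851
lambda * t = 40.6778
exp(-40.6778) = 0.0
F(t) = 1 - 0.0
F(t) = 1.0

1.0


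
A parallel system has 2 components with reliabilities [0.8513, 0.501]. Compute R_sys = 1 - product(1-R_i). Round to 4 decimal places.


Components: [0.8513, 0.501]
(1 - 0.8513) = 0.1487, running product = 0.1487
(1 - 0.501) = 0.499, running product = 0.0742
Product of (1-R_i) = 0.0742
R_sys = 1 - 0.0742 = 0.9258

0.9258


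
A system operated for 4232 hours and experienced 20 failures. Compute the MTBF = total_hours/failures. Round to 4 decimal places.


total_hours = 4232
failures = 20
MTBF = 4232 / 20
MTBF = 211.6

211.6


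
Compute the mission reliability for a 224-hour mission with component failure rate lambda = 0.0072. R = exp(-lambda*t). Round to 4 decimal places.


lambda = 0.0072
mission_time = 224
lambda * t = 0.0072 * 224 = 1.6128
R = exp(-1.6128)
R = 0.1993

0.1993


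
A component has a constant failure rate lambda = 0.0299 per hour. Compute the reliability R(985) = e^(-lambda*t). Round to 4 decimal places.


lambda = 0.0299
t = 985
lambda * t = 29.4515
R(t) = e^(-29.4515)
R(t) = 0.0

0.0


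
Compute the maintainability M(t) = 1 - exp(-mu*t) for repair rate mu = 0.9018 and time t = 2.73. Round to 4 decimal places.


mu = 0.9018, t = 2.73
mu * t = 0.9018 * 2.73 = 2.4619
exp(-2.4619) = 0.0853
M(t) = 1 - 0.0853
M(t) = 0.9147

0.9147


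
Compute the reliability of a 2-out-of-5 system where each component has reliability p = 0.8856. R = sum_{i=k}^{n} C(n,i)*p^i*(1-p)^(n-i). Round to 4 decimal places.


k = 2, n = 5, p = 0.8856
i=2: C(5,2)=10 * 0.8856^2 * 0.1144^3 = 0.0117
i=3: C(5,3)=10 * 0.8856^3 * 0.1144^2 = 0.0909
i=4: C(5,4)=5 * 0.8856^4 * 0.1144^1 = 0.3518
i=5: C(5,5)=1 * 0.8856^5 * 0.1144^0 = 0.5447
R = sum of terms = 0.9992

0.9992


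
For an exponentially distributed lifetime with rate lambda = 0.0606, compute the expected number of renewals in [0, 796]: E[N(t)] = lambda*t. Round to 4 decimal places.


lambda = 0.0606
t = 796
E[N(t)] = lambda * t
E[N(t)] = 0.0606 * 796
E[N(t)] = 48.2376

48.2376


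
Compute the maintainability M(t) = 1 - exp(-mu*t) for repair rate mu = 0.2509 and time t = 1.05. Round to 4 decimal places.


mu = 0.2509, t = 1.05
mu * t = 0.2509 * 1.05 = 0.2634
exp(-0.2634) = 0.7684
M(t) = 1 - 0.7684
M(t) = 0.2316

0.2316


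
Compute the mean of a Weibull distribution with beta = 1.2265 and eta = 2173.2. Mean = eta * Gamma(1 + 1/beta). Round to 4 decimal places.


beta = 1.2265, eta = 2173.2
1/beta = 0.8153
1 + 1/beta = 1.8153
Gamma(1.8153) = 0.9355
Mean = 2173.2 * 0.9355
Mean = 2033.1199

2033.1199


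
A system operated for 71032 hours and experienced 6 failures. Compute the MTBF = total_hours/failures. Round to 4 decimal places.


total_hours = 71032
failures = 6
MTBF = 71032 / 6
MTBF = 11838.6667

11838.6667


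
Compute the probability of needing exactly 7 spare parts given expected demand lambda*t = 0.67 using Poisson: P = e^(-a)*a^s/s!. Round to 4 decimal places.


a = 0.67, s = 7
e^(-a) = e^(-0.67) = 0.5117
a^s = 0.67^7 = 0.0606
s! = 5040
P = 0.5117 * 0.0606 / 5040
P = 0.0

0.0


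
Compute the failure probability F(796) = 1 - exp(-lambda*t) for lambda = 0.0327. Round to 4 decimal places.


lambda = 0.0327, t = 796
lambda * t = 26.0292
exp(-26.0292) = 0.0
F(t) = 1 - 0.0
F(t) = 1.0

1.0


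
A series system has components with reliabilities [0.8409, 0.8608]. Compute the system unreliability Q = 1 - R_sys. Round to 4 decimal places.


Components: [0.8409, 0.8608]
After component 1: product = 0.8409
After component 2: product = 0.7238
R_sys = 0.7238
Q = 1 - 0.7238 = 0.2762

0.2762


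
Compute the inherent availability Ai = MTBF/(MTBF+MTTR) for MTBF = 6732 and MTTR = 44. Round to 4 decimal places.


MTBF = 6732
MTTR = 44
MTBF + MTTR = 6776
Ai = 6732 / 6776
Ai = 0.9935

0.9935


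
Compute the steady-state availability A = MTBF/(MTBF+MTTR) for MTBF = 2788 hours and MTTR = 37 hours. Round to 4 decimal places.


MTBF = 2788
MTTR = 37
MTBF + MTTR = 2825
A = 2788 / 2825
A = 0.9869

0.9869


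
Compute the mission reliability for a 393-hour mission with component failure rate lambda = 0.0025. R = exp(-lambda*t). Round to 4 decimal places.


lambda = 0.0025
mission_time = 393
lambda * t = 0.0025 * 393 = 0.9825
R = exp(-0.9825)
R = 0.3744

0.3744


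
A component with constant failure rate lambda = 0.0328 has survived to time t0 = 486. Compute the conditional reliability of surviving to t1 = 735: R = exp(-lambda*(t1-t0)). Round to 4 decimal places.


lambda = 0.0328
t0 = 486, t1 = 735
t1 - t0 = 249
lambda * (t1-t0) = 0.0328 * 249 = 8.1672
R = exp(-8.1672)
R = 0.0003

0.0003


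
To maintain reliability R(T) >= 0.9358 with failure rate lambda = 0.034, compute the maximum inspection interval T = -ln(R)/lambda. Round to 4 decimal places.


R_target = 0.9358
lambda = 0.034
-ln(0.9358) = 0.0664
T = 0.0664 / 0.034
T = 1.9516

1.9516


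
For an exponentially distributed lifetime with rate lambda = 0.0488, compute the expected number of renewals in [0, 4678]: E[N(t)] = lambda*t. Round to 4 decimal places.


lambda = 0.0488
t = 4678
E[N(t)] = lambda * t
E[N(t)] = 0.0488 * 4678
E[N(t)] = 228.2864

228.2864


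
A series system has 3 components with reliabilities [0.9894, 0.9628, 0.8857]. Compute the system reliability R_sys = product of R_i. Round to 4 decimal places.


Components: [0.9894, 0.9628, 0.8857]
After component 1 (R=0.9894): product = 0.9894
After component 2 (R=0.9628): product = 0.9526
After component 3 (R=0.8857): product = 0.8437
R_sys = 0.8437

0.8437


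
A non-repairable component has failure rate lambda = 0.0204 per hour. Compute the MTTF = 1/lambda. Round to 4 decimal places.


lambda = 0.0204
MTTF = 1 / 0.0204
MTTF = 49.0196

49.0196


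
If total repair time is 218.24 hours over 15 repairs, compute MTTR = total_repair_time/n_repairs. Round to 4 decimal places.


total_repair_time = 218.24
n_repairs = 15
MTTR = 218.24 / 15
MTTR = 14.5493

14.5493


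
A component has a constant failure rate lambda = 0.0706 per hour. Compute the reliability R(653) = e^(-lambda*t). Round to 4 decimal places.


lambda = 0.0706
t = 653
lambda * t = 46.1018
R(t) = e^(-46.1018)
R(t) = 0.0

0.0


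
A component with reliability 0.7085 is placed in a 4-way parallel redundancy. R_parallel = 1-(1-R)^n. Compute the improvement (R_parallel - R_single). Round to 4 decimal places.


R_single = 0.7085, n = 4
1 - R_single = 0.2915
(1 - R_single)^n = 0.2915^4 = 0.0072
R_parallel = 1 - 0.0072 = 0.9928
Improvement = 0.9928 - 0.7085
Improvement = 0.2843

0.2843


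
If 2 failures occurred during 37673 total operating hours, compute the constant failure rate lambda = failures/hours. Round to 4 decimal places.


failures = 2
total_hours = 37673
lambda = 2 / 37673
lambda = 0.0001

0.0001


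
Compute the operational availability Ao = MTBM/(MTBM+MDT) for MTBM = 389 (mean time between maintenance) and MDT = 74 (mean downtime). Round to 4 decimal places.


MTBM = 389
MDT = 74
MTBM + MDT = 463
Ao = 389 / 463
Ao = 0.8402

0.8402


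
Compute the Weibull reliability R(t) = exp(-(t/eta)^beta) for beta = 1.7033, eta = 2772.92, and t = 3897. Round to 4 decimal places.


beta = 1.7033, eta = 2772.92, t = 3897
t/eta = 3897 / 2772.92 = 1.4054
(t/eta)^beta = 1.4054^1.7033 = 1.7854
R(t) = exp(-1.7854)
R(t) = 0.1677

0.1677


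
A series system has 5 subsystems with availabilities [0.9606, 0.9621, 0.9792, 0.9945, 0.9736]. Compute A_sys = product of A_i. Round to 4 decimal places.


Subsystems: [0.9606, 0.9621, 0.9792, 0.9945, 0.9736]
After subsystem 1 (A=0.9606): product = 0.9606
After subsystem 2 (A=0.9621): product = 0.9242
After subsystem 3 (A=0.9792): product = 0.905
After subsystem 4 (A=0.9945): product = 0.9
After subsystem 5 (A=0.9736): product = 0.8762
A_sys = 0.8762

0.8762


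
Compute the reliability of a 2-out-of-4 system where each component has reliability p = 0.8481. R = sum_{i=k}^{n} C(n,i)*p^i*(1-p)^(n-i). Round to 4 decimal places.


k = 2, n = 4, p = 0.8481
i=2: C(4,2)=6 * 0.8481^2 * 0.1519^2 = 0.0996
i=3: C(4,3)=4 * 0.8481^3 * 0.1519^1 = 0.3706
i=4: C(4,4)=1 * 0.8481^4 * 0.1519^0 = 0.5174
R = sum of terms = 0.9876

0.9876


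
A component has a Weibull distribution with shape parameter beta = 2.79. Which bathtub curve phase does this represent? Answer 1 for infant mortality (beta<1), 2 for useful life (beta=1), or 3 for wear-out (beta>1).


beta = 2.79
Compare beta to 1:
beta < 1 => infant mortality (phase 1)
beta = 1 => useful life (phase 2)
beta > 1 => wear-out (phase 3)
Since beta = 2.79, this is wear-out (increasing failure rate)
Phase = 3

3


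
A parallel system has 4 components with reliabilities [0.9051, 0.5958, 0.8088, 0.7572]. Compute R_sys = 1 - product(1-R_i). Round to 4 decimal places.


Components: [0.9051, 0.5958, 0.8088, 0.7572]
(1 - 0.9051) = 0.0949, running product = 0.0949
(1 - 0.5958) = 0.4042, running product = 0.0384
(1 - 0.8088) = 0.1912, running product = 0.0073
(1 - 0.7572) = 0.2428, running product = 0.0018
Product of (1-R_i) = 0.0018
R_sys = 1 - 0.0018 = 0.9982

0.9982


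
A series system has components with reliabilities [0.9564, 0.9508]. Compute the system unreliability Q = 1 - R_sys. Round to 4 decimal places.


Components: [0.9564, 0.9508]
After component 1: product = 0.9564
After component 2: product = 0.9093
R_sys = 0.9093
Q = 1 - 0.9093 = 0.0907

0.0907


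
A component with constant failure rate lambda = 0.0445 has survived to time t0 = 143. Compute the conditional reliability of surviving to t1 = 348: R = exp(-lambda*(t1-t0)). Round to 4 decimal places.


lambda = 0.0445
t0 = 143, t1 = 348
t1 - t0 = 205
lambda * (t1-t0) = 0.0445 * 205 = 9.1225
R = exp(-9.1225)
R = 0.0001

0.0001


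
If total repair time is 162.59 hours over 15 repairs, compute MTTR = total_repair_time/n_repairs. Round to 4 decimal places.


total_repair_time = 162.59
n_repairs = 15
MTTR = 162.59 / 15
MTTR = 10.8393

10.8393


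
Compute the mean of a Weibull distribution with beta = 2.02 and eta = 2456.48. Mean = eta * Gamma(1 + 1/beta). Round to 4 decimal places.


beta = 2.02, eta = 2456.48
1/beta = 0.495
1 + 1/beta = 1.495
Gamma(1.495) = 0.8861
Mean = 2456.48 * 0.8861
Mean = 2176.6305

2176.6305


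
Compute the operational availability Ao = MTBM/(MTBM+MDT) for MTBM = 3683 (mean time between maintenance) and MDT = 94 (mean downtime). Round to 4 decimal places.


MTBM = 3683
MDT = 94
MTBM + MDT = 3777
Ao = 3683 / 3777
Ao = 0.9751

0.9751


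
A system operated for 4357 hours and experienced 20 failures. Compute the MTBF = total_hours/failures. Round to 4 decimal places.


total_hours = 4357
failures = 20
MTBF = 4357 / 20
MTBF = 217.85

217.85


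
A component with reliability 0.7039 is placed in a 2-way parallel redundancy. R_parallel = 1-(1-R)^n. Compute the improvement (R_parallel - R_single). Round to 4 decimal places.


R_single = 0.7039, n = 2
1 - R_single = 0.2961
(1 - R_single)^n = 0.2961^2 = 0.0877
R_parallel = 1 - 0.0877 = 0.9123
Improvement = 0.9123 - 0.7039
Improvement = 0.2084

0.2084


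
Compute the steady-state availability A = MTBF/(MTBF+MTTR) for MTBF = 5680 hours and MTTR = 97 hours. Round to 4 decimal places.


MTBF = 5680
MTTR = 97
MTBF + MTTR = 5777
A = 5680 / 5777
A = 0.9832

0.9832


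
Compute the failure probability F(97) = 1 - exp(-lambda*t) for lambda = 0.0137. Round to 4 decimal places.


lambda = 0.0137, t = 97
lambda * t = 1.3289
exp(-1.3289) = 0.2648
F(t) = 1 - 0.2648
F(t) = 0.7352

0.7352


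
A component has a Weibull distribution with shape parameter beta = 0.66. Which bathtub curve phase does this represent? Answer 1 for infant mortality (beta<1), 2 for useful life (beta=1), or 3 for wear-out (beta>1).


beta = 0.66
Compare beta to 1:
beta < 1 => infant mortality (phase 1)
beta = 1 => useful life (phase 2)
beta > 1 => wear-out (phase 3)
Since beta = 0.66, this is infant mortality (decreasing failure rate)
Phase = 1

1


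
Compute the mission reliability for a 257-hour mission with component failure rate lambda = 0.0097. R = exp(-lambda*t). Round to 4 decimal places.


lambda = 0.0097
mission_time = 257
lambda * t = 0.0097 * 257 = 2.4929
R = exp(-2.4929)
R = 0.0827

0.0827


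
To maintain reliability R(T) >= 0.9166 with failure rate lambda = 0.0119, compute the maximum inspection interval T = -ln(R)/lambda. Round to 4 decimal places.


R_target = 0.9166
lambda = 0.0119
-ln(0.9166) = 0.0871
T = 0.0871 / 0.0119
T = 7.318

7.318


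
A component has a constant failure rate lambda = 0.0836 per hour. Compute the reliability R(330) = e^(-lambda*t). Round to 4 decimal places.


lambda = 0.0836
t = 330
lambda * t = 27.588
R(t) = e^(-27.588)
R(t) = 0.0

0.0


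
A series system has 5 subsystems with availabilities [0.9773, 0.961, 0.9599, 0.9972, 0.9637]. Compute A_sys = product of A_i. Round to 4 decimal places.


Subsystems: [0.9773, 0.961, 0.9599, 0.9972, 0.9637]
After subsystem 1 (A=0.9773): product = 0.9773
After subsystem 2 (A=0.961): product = 0.9392
After subsystem 3 (A=0.9599): product = 0.9015
After subsystem 4 (A=0.9972): product = 0.899
After subsystem 5 (A=0.9637): product = 0.8664
A_sys = 0.8664

0.8664


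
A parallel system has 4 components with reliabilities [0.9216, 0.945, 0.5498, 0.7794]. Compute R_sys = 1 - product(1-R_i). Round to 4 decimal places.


Components: [0.9216, 0.945, 0.5498, 0.7794]
(1 - 0.9216) = 0.0784, running product = 0.0784
(1 - 0.945) = 0.055, running product = 0.0043
(1 - 0.5498) = 0.4502, running product = 0.0019
(1 - 0.7794) = 0.2206, running product = 0.0004
Product of (1-R_i) = 0.0004
R_sys = 1 - 0.0004 = 0.9996

0.9996


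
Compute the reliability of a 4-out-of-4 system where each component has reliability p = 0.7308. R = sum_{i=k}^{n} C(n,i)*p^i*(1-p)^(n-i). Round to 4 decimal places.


k = 4, n = 4, p = 0.7308
i=4: C(4,4)=1 * 0.7308^4 * 0.2692^0 = 0.2852
R = sum of terms = 0.2852

0.2852


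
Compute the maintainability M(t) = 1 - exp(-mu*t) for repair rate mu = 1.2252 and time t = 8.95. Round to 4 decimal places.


mu = 1.2252, t = 8.95
mu * t = 1.2252 * 8.95 = 10.9655
exp(-10.9655) = 0.0
M(t) = 1 - 0.0
M(t) = 1.0

1.0


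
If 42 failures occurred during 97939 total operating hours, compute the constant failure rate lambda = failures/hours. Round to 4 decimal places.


failures = 42
total_hours = 97939
lambda = 42 / 97939
lambda = 0.0004

0.0004


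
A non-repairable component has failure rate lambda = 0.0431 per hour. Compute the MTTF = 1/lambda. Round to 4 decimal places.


lambda = 0.0431
MTTF = 1 / 0.0431
MTTF = 23.2019

23.2019


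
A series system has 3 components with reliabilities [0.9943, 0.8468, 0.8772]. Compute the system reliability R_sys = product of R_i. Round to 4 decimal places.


Components: [0.9943, 0.8468, 0.8772]
After component 1 (R=0.9943): product = 0.9943
After component 2 (R=0.8468): product = 0.842
After component 3 (R=0.8772): product = 0.7386
R_sys = 0.7386

0.7386


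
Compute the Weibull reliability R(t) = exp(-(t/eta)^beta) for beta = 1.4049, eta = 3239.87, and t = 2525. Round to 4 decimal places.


beta = 1.4049, eta = 3239.87, t = 2525
t/eta = 2525 / 3239.87 = 0.7794
(t/eta)^beta = 0.7794^1.4049 = 0.7045
R(t) = exp(-0.7045)
R(t) = 0.4943

0.4943


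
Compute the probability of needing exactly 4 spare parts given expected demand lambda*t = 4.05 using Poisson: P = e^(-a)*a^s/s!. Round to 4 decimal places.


a = 4.05, s = 4
e^(-a) = e^(-4.05) = 0.0174
a^s = 4.05^4 = 269.042
s! = 24
P = 0.0174 * 269.042 / 24
P = 0.1953

0.1953


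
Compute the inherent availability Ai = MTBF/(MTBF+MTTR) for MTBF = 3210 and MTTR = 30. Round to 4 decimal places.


MTBF = 3210
MTTR = 30
MTBF + MTTR = 3240
Ai = 3210 / 3240
Ai = 0.9907

0.9907


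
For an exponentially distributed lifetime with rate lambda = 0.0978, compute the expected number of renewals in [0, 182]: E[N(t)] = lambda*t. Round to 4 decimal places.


lambda = 0.0978
t = 182
E[N(t)] = lambda * t
E[N(t)] = 0.0978 * 182
E[N(t)] = 17.7996

17.7996


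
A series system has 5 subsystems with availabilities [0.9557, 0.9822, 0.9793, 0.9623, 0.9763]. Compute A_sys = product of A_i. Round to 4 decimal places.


Subsystems: [0.9557, 0.9822, 0.9793, 0.9623, 0.9763]
After subsystem 1 (A=0.9557): product = 0.9557
After subsystem 2 (A=0.9822): product = 0.9387
After subsystem 3 (A=0.9793): product = 0.9193
After subsystem 4 (A=0.9623): product = 0.8846
After subsystem 5 (A=0.9763): product = 0.8636
A_sys = 0.8636

0.8636


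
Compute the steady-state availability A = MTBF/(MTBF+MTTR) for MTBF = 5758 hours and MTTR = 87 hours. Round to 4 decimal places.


MTBF = 5758
MTTR = 87
MTBF + MTTR = 5845
A = 5758 / 5845
A = 0.9851

0.9851


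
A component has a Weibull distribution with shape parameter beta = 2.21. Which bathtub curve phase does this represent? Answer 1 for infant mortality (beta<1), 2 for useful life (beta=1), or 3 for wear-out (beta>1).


beta = 2.21
Compare beta to 1:
beta < 1 => infant mortality (phase 1)
beta = 1 => useful life (phase 2)
beta > 1 => wear-out (phase 3)
Since beta = 2.21, this is wear-out (increasing failure rate)
Phase = 3

3


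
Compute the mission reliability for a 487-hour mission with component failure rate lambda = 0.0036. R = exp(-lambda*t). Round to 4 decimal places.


lambda = 0.0036
mission_time = 487
lambda * t = 0.0036 * 487 = 1.7532
R = exp(-1.7532)
R = 0.1732

0.1732


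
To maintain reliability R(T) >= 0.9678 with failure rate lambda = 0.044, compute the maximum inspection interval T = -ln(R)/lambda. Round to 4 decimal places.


R_target = 0.9678
lambda = 0.044
-ln(0.9678) = 0.0327
T = 0.0327 / 0.044
T = 0.7439

0.7439


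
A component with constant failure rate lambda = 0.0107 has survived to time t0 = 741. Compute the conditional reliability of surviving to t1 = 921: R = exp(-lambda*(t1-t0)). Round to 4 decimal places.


lambda = 0.0107
t0 = 741, t1 = 921
t1 - t0 = 180
lambda * (t1-t0) = 0.0107 * 180 = 1.926
R = exp(-1.926)
R = 0.1457

0.1457


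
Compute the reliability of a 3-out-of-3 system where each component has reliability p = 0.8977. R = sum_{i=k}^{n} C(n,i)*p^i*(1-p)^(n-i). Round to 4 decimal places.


k = 3, n = 3, p = 0.8977
i=3: C(3,3)=1 * 0.8977^3 * 0.1023^0 = 0.7234
R = sum of terms = 0.7234

0.7234


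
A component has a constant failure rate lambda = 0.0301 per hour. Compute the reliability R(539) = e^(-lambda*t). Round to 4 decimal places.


lambda = 0.0301
t = 539
lambda * t = 16.2239
R(t) = e^(-16.2239)
R(t) = 0.0

0.0


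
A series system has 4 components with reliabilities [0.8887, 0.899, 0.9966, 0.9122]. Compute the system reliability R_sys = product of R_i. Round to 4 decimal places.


Components: [0.8887, 0.899, 0.9966, 0.9122]
After component 1 (R=0.8887): product = 0.8887
After component 2 (R=0.899): product = 0.7989
After component 3 (R=0.9966): product = 0.7962
After component 4 (R=0.9122): product = 0.7263
R_sys = 0.7263

0.7263


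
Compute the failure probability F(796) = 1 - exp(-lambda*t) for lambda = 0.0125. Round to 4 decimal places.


lambda = 0.0125, t = 796
lambda * t = 9.95
exp(-9.95) = 0.0
F(t) = 1 - 0.0
F(t) = 1.0

1.0


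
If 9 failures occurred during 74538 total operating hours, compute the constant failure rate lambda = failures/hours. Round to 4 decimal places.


failures = 9
total_hours = 74538
lambda = 9 / 74538
lambda = 0.0001

0.0001


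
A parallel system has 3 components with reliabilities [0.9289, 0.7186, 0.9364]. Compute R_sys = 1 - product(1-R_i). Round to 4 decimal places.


Components: [0.9289, 0.7186, 0.9364]
(1 - 0.9289) = 0.0711, running product = 0.0711
(1 - 0.7186) = 0.2814, running product = 0.02
(1 - 0.9364) = 0.0636, running product = 0.0013
Product of (1-R_i) = 0.0013
R_sys = 1 - 0.0013 = 0.9987

0.9987


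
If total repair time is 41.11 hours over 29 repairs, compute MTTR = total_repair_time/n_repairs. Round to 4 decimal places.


total_repair_time = 41.11
n_repairs = 29
MTTR = 41.11 / 29
MTTR = 1.4176

1.4176


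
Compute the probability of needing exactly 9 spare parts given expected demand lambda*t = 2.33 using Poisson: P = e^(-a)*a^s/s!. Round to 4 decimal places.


a = 2.33, s = 9
e^(-a) = e^(-2.33) = 0.0973
a^s = 2.33^9 = 2023.9664
s! = 362880
P = 0.0973 * 2023.9664 / 362880
P = 0.0005

0.0005


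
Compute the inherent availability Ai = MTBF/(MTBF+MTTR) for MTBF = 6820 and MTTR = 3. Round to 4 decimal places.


MTBF = 6820
MTTR = 3
MTBF + MTTR = 6823
Ai = 6820 / 6823
Ai = 0.9996

0.9996


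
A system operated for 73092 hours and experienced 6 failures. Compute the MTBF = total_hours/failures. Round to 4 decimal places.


total_hours = 73092
failures = 6
MTBF = 73092 / 6
MTBF = 12182.0

12182.0


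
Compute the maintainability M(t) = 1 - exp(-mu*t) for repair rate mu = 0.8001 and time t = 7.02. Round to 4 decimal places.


mu = 0.8001, t = 7.02
mu * t = 0.8001 * 7.02 = 5.6167
exp(-5.6167) = 0.0036
M(t) = 1 - 0.0036
M(t) = 0.9964

0.9964


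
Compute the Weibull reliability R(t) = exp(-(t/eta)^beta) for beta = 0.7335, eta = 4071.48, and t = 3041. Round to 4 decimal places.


beta = 0.7335, eta = 4071.48, t = 3041
t/eta = 3041 / 4071.48 = 0.7469
(t/eta)^beta = 0.7469^0.7335 = 0.8073
R(t) = exp(-0.8073)
R(t) = 0.4461

0.4461


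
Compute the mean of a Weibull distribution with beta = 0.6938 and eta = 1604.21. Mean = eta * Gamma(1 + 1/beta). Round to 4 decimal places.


beta = 0.6938, eta = 1604.21
1/beta = 1.4413
1 + 1/beta = 2.4413
Gamma(2.4413) = 1.2767
Mean = 1604.21 * 1.2767
Mean = 2048.1096

2048.1096


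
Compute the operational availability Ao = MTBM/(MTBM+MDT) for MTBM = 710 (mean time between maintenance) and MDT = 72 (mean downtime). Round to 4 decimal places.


MTBM = 710
MDT = 72
MTBM + MDT = 782
Ao = 710 / 782
Ao = 0.9079

0.9079


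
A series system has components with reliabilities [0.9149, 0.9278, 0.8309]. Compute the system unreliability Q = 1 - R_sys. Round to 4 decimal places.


Components: [0.9149, 0.9278, 0.8309]
After component 1: product = 0.9149
After component 2: product = 0.8488
After component 3: product = 0.7053
R_sys = 0.7053
Q = 1 - 0.7053 = 0.2947

0.2947


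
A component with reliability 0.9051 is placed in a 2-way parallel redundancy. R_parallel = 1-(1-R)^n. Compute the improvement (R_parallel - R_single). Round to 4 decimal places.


R_single = 0.9051, n = 2
1 - R_single = 0.0949
(1 - R_single)^n = 0.0949^2 = 0.009
R_parallel = 1 - 0.009 = 0.991
Improvement = 0.991 - 0.9051
Improvement = 0.0859

0.0859


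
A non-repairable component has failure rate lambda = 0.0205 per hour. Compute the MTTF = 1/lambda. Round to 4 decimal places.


lambda = 0.0205
MTTF = 1 / 0.0205
MTTF = 48.7805

48.7805


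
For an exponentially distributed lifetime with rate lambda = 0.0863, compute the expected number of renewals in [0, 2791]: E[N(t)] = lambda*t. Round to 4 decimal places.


lambda = 0.0863
t = 2791
E[N(t)] = lambda * t
E[N(t)] = 0.0863 * 2791
E[N(t)] = 240.8633

240.8633


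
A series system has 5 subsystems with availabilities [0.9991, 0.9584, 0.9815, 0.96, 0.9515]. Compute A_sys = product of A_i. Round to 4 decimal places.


Subsystems: [0.9991, 0.9584, 0.9815, 0.96, 0.9515]
After subsystem 1 (A=0.9991): product = 0.9991
After subsystem 2 (A=0.9584): product = 0.9575
After subsystem 3 (A=0.9815): product = 0.9398
After subsystem 4 (A=0.96): product = 0.9022
After subsystem 5 (A=0.9515): product = 0.8585
A_sys = 0.8585

0.8585


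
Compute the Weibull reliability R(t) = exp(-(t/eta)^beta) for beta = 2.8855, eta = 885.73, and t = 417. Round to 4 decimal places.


beta = 2.8855, eta = 885.73, t = 417
t/eta = 417 / 885.73 = 0.4708
(t/eta)^beta = 0.4708^2.8855 = 0.1138
R(t) = exp(-0.1138)
R(t) = 0.8925

0.8925


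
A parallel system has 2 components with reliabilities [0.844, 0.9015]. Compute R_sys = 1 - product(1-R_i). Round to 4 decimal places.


Components: [0.844, 0.9015]
(1 - 0.844) = 0.156, running product = 0.156
(1 - 0.9015) = 0.0985, running product = 0.0154
Product of (1-R_i) = 0.0154
R_sys = 1 - 0.0154 = 0.9846

0.9846
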